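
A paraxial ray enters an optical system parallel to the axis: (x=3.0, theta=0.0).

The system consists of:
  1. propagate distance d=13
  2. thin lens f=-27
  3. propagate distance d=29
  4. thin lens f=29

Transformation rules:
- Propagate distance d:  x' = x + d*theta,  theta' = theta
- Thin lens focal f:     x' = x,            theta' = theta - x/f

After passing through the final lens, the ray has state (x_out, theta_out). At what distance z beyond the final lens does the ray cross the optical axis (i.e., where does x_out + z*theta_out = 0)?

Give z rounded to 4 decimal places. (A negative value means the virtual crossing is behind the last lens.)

Initial: x=3.0000 theta=0.0000
After 1 (propagate distance d=13): x=3.0000 theta=0.0000
After 2 (thin lens f=-27): x=3.0000 theta=1/9 (≈0.1111)
After 3 (propagate distance d=29): x=56/9 (≈6.2222) theta=1/9 (≈0.1111)
After 4 (thin lens f=29): x=56/9 (≈6.2222) theta=-3/29 (≈-0.1034)
z_focus = -x_out/theta_out = -(56/9)/(-3/29) = 1624/27 ≈ 60.1481
Rounded to 4 decimal places: z = 60.1481

Answer: 60.1481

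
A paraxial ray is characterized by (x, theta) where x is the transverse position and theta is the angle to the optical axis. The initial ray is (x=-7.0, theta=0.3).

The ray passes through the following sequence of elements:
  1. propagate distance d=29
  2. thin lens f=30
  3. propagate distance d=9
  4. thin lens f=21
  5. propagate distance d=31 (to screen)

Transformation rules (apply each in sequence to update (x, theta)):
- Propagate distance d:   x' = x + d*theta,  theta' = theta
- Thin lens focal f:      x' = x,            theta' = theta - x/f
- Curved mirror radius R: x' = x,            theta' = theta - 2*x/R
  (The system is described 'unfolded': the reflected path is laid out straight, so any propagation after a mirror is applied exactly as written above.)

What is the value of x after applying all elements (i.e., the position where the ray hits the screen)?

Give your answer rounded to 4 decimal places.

Initial: x=-7.0000 theta=0.3000
After 1 (propagate distance d=29): x=1.7000 theta=0.3000
After 2 (thin lens f=30): x=1.7000 theta=73/300 (≈0.2433)
After 3 (propagate distance d=9): x=3.8900 theta=73/300 (≈0.2433)
After 4 (thin lens f=21): x=3.8900 theta=61/1050 (≈0.0581)
After 5 (propagate distance d=31 (to screen)): x=11951/2100 (≈5.6910) theta=61/1050 (≈0.0581)
Rounded to 4 decimal places: x = 5.6910

Answer: 5.6910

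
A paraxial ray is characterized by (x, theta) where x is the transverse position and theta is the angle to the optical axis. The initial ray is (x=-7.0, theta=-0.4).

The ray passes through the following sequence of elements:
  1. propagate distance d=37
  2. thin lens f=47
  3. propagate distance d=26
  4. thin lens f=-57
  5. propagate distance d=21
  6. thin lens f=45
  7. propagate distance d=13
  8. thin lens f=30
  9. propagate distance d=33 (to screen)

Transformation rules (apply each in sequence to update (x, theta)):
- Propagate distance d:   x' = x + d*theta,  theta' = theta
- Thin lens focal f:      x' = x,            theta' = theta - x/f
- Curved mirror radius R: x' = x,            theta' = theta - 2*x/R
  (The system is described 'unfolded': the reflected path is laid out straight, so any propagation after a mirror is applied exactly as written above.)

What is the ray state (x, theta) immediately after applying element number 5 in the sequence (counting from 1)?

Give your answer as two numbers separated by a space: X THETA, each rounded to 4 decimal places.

Answer: -26.2202 -0.2895

Derivation:
Initial: x=-7.0000 theta=-0.4000
After 1 (propagate distance d=37): x=-21.8000 theta=-0.4000
After 2 (thin lens f=47): x=-21.8000 theta=3/47 (≈0.0638)
After 3 (propagate distance d=26): x=-4733/235 (≈-20.1404) theta=3/47 (≈0.0638)
After 4 (thin lens f=-57): x=-4733/235 (≈-20.1404) theta=-3878/13395 (≈-0.2895)
After 5 (propagate distance d=21): x=-117073/4465 (≈-26.2202) theta=-3878/13395 (≈-0.2895)
Rounded to 4 decimal places: x = -26.2202, theta = -0.2895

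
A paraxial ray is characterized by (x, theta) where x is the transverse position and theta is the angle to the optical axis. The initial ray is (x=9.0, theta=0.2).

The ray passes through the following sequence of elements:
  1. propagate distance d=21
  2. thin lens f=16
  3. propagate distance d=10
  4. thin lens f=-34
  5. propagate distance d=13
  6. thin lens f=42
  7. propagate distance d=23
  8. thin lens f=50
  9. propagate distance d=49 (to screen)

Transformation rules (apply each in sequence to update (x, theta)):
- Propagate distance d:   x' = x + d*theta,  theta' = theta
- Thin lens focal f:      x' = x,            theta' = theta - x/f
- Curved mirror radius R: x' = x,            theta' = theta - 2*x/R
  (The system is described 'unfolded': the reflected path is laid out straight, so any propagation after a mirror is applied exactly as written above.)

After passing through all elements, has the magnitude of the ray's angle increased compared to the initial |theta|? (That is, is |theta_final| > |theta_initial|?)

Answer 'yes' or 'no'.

Answer: yes

Derivation:
Initial: x=9.0000 theta=0.2000
After 1 (propagate distance d=21): x=13.2000 theta=0.2000
After 2 (thin lens f=16): x=13.2000 theta=-0.6250
After 3 (propagate distance d=10): x=6.9500 theta=-0.6250
After 4 (thin lens f=-34): x=6.9500 theta=-143/340 (≈-0.4206)
After 5 (propagate distance d=13): x=126/85 (≈1.4824) theta=-143/340 (≈-0.4206)
After 6 (thin lens f=42): x=126/85 (≈1.4824) theta=-31/68 (≈-0.4559)
After 7 (propagate distance d=23): x=-3061/340 (≈-9.0029) theta=-31/68 (≈-0.4559)
After 8 (thin lens f=50): x=-3061/340 (≈-9.0029) theta=-4689/17000 (≈-0.2758)
After 9 (propagate distance d=49 (to screen)): x=-382811/17000 (≈-22.5183) theta=-4689/17000 (≈-0.2758)
|theta_initial|=0.2000 |theta_final|=4689/17000 (≈0.2758) -> increased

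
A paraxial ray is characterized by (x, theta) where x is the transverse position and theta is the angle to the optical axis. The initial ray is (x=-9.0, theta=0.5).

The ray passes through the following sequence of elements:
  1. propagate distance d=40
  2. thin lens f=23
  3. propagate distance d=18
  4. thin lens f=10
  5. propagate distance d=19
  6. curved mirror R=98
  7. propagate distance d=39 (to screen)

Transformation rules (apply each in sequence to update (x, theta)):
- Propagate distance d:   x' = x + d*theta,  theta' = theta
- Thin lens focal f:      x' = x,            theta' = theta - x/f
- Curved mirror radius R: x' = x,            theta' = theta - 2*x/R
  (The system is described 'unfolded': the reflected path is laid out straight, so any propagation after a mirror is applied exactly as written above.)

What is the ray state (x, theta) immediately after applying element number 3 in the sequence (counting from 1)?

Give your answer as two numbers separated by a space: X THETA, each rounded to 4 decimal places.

Answer: 11.3913 0.0217

Derivation:
Initial: x=-9.0000 theta=0.5000
After 1 (propagate distance d=40): x=11.0000 theta=0.5000
After 2 (thin lens f=23): x=11.0000 theta=1/46 (≈0.0217)
After 3 (propagate distance d=18): x=262/23 (≈11.3913) theta=1/46 (≈0.0217)
Rounded to 4 decimal places: x = 11.3913, theta = 0.0217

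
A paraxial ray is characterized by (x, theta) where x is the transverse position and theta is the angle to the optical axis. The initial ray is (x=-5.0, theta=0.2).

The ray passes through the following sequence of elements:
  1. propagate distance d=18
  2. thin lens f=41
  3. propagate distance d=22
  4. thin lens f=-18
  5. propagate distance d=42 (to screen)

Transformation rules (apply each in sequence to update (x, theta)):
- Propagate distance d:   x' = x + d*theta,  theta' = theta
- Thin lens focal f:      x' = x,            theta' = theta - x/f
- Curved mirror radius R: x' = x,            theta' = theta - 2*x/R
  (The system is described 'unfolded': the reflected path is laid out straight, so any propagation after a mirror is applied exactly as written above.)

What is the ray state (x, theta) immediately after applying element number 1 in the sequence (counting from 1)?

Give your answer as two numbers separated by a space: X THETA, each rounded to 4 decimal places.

Initial: x=-5.0000 theta=0.2000
After 1 (propagate distance d=18): x=-1.4000 theta=0.2000
Rounded to 4 decimal places: x = -1.4000, theta = 0.2000

Answer: -1.4000 0.2000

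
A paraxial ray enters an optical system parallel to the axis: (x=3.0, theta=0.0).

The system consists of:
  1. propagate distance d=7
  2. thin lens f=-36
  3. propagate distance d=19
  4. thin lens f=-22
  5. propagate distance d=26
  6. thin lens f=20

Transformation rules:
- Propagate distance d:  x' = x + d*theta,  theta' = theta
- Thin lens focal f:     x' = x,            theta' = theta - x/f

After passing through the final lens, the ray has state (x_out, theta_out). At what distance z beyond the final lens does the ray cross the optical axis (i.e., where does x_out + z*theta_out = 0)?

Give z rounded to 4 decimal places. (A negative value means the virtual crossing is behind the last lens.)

Answer: 38.4211

Derivation:
Initial: x=3.0000 theta=0.0000
After 1 (propagate distance d=7): x=3.0000 theta=0.0000
After 2 (thin lens f=-36): x=3.0000 theta=1/12 (≈0.0833)
After 3 (propagate distance d=19): x=55/12 (≈4.5833) theta=1/12 (≈0.0833)
After 4 (thin lens f=-22): x=55/12 (≈4.5833) theta=7/24 (≈0.2917)
After 5 (propagate distance d=26): x=73/6 (≈12.1667) theta=7/24 (≈0.2917)
After 6 (thin lens f=20): x=73/6 (≈12.1667) theta=-19/60 (≈-0.3167)
z_focus = -x_out/theta_out = -(73/6)/(-19/60) = 730/19 ≈ 38.4211
Rounded to 4 decimal places: z = 38.4211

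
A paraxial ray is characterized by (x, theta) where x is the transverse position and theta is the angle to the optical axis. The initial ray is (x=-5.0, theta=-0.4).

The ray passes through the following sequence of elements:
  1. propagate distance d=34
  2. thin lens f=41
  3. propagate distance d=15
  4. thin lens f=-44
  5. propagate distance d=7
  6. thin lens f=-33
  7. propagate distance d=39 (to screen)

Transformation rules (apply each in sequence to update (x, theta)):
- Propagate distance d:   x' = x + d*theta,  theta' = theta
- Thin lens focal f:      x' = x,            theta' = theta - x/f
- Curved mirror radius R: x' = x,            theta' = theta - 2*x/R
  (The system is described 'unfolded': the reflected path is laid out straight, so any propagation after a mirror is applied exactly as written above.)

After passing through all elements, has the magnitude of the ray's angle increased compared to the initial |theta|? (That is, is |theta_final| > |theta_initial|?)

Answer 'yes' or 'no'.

Initial: x=-5.0000 theta=-0.4000
After 1 (propagate distance d=34): x=-18.6000 theta=-0.4000
After 2 (thin lens f=41): x=-18.6000 theta=11/205 (≈0.0537)
After 3 (propagate distance d=15): x=-3648/205 (≈-17.7951) theta=11/205 (≈0.0537)
After 4 (thin lens f=-44): x=-3648/205 (≈-17.7951) theta=-791/2255 (≈-0.3508)
After 5 (propagate distance d=7): x=-9133/451 (≈-20.2506) theta=-791/2255 (≈-0.3508)
After 6 (thin lens f=-33): x=-9133/451 (≈-20.2506) theta=-71768/74415 (≈-0.9644)
After 7 (propagate distance d=39 (to screen)): x=-1435299/24805 (≈-57.8633) theta=-71768/74415 (≈-0.9644)
|theta_initial|=0.4000 |theta_final|=71768/74415 (≈0.9644) -> increased

Answer: yes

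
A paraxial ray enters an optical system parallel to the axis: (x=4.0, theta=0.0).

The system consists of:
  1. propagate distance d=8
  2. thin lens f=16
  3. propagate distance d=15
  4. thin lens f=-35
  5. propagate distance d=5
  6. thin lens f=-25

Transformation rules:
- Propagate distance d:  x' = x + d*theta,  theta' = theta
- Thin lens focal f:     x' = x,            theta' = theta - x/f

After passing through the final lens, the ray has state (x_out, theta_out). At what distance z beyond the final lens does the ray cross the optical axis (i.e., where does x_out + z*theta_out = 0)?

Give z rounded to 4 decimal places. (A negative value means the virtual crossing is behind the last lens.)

Answer: -3.4264

Derivation:
Initial: x=4.0000 theta=0.0000
After 1 (propagate distance d=8): x=4.0000 theta=0.0000
After 2 (thin lens f=16): x=4.0000 theta=-0.2500
After 3 (propagate distance d=15): x=0.2500 theta=-0.2500
After 4 (thin lens f=-35): x=0.2500 theta=-17/70 (≈-0.2429)
After 5 (propagate distance d=5): x=-27/28 (≈-0.9643) theta=-17/70 (≈-0.2429)
After 6 (thin lens f=-25): x=-27/28 (≈-0.9643) theta=-197/700 (≈-0.2814)
z_focus = -x_out/theta_out = -(-27/28)/(-197/700) = -675/197 ≈ -3.4264
Rounded to 4 decimal places: z = -3.4264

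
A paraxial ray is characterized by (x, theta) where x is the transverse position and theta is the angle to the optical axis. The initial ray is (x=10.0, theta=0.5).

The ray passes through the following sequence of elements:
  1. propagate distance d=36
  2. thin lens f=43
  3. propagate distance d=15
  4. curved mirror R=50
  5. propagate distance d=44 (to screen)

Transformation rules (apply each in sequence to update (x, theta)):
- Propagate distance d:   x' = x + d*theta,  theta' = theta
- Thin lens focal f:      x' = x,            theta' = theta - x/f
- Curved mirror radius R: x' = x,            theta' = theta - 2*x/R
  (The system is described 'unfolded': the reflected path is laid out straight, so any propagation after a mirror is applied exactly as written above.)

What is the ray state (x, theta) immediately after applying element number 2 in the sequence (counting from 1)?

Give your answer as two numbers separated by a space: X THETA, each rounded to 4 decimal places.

Initial: x=10.0000 theta=0.5000
After 1 (propagate distance d=36): x=28.0000 theta=0.5000
After 2 (thin lens f=43): x=28.0000 theta=-13/86 (≈-0.1512)
Rounded to 4 decimal places: x = 28.0000, theta = -0.1512

Answer: 28.0000 -0.1512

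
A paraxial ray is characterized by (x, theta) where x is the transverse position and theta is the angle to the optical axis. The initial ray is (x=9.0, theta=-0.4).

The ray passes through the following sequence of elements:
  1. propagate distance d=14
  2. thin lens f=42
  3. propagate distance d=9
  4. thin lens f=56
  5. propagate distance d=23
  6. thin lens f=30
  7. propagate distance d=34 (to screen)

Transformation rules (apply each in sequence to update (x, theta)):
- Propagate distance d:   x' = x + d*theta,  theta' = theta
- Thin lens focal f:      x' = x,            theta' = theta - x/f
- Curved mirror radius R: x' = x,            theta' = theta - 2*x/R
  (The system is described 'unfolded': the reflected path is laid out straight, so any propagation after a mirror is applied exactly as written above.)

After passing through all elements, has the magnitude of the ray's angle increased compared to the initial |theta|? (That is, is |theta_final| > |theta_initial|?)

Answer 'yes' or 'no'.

Answer: no

Derivation:
Initial: x=9.0000 theta=-0.4000
After 1 (propagate distance d=14): x=3.4000 theta=-0.4000
After 2 (thin lens f=42): x=3.4000 theta=-101/210 (≈-0.4810)
After 3 (propagate distance d=9): x=-13/14 (≈-0.9286) theta=-101/210 (≈-0.4810)
After 4 (thin lens f=56): x=-13/14 (≈-0.9286) theta=-5461/11760 (≈-0.4644)
After 5 (propagate distance d=23): x=-136523/11760 (≈-11.6091) theta=-5461/11760 (≈-0.4644)
After 6 (thin lens f=30): x=-136523/11760 (≈-11.6091) theta=-3901/50400 (≈-0.0774)
After 7 (propagate distance d=34 (to screen)): x=-157004/11025 (≈-14.2407) theta=-3901/50400 (≈-0.0774)
|theta_initial|=0.4000 |theta_final|=3901/50400 (≈0.0774) -> not increased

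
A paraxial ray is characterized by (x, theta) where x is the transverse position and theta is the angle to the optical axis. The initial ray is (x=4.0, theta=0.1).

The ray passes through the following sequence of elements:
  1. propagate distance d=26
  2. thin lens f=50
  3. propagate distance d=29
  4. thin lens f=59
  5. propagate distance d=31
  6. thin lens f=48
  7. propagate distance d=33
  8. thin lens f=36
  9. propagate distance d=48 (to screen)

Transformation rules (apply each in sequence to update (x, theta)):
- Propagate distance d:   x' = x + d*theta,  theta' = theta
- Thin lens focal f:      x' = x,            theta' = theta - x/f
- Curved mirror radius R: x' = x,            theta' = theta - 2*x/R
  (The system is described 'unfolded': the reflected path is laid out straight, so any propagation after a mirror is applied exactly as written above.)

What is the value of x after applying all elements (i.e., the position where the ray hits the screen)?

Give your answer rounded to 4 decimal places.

Initial: x=4.0000 theta=0.1000
After 1 (propagate distance d=26): x=6.6000 theta=0.1000
After 2 (thin lens f=50): x=6.6000 theta=-0.0320
After 3 (propagate distance d=29): x=5.6720 theta=-0.0320
After 4 (thin lens f=59): x=5.6720 theta=-189/1475 (≈-0.1281)
After 5 (propagate distance d=31): x=12536/7375 (≈1.6998) theta=-189/1475 (≈-0.1281)
After 6 (thin lens f=48): x=12536/7375 (≈1.6998) theta=-7237/44250 (≈-0.1635)
After 7 (propagate distance d=33): x=-10907/2950 (≈-3.6973) theta=-7237/44250 (≈-0.1635)
After 8 (thin lens f=36): x=-10907/2950 (≈-3.6973) theta=-32309/531000 (≈-0.0608)
After 9 (propagate distance d=48 (to screen)): x=-292841/44250 (≈-6.6179) theta=-32309/531000 (≈-0.0608)
Rounded to 4 decimal places: x = -6.6179

Answer: -6.6179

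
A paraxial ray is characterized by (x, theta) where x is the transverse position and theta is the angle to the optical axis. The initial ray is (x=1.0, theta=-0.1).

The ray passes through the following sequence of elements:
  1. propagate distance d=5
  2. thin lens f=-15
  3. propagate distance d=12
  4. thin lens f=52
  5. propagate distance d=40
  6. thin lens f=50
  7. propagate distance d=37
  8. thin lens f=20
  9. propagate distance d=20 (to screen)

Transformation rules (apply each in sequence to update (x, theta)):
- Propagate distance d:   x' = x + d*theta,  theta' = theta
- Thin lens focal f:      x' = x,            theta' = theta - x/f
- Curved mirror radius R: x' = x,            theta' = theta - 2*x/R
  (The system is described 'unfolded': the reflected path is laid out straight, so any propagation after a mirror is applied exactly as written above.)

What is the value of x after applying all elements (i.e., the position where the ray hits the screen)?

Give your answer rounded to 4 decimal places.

Initial: x=1.0000 theta=-0.1000
After 1 (propagate distance d=5): x=0.5000 theta=-0.1000
After 2 (thin lens f=-15): x=0.5000 theta=-1/15 (≈-0.0667)
After 3 (propagate distance d=12): x=-0.3000 theta=-1/15 (≈-0.0667)
After 4 (thin lens f=52): x=-0.3000 theta=-19/312 (≈-0.0609)
After 5 (propagate distance d=40): x=-1067/390 (≈-2.7359) theta=-19/312 (≈-0.0609)
After 6 (thin lens f=50): x=-1067/390 (≈-2.7359) theta=-241/39000 (≈-0.0062)
After 7 (propagate distance d=37): x=-38539/13000 (≈-2.9645) theta=-241/39000 (≈-0.0062)
After 8 (thin lens f=20): x=-38539/13000 (≈-2.9645) theta=110797/780000 (≈0.1420)
After 9 (propagate distance d=20 (to screen)): x=-241/1950 (≈-0.1236) theta=110797/780000 (≈0.1420)
Rounded to 4 decimal places: x = -0.1236

Answer: -0.1236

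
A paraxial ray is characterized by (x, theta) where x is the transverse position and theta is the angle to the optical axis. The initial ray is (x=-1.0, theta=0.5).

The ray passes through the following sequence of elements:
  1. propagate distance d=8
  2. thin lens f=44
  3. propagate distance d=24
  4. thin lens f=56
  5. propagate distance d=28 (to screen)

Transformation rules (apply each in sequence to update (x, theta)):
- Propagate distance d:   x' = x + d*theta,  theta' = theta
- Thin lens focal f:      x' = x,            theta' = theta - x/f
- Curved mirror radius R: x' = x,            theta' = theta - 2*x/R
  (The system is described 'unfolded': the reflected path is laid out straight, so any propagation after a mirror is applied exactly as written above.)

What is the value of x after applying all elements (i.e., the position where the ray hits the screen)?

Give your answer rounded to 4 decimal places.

Initial: x=-1.0000 theta=0.5000
After 1 (propagate distance d=8): x=3.0000 theta=0.5000
After 2 (thin lens f=44): x=3.0000 theta=19/44 (≈0.4318)
After 3 (propagate distance d=24): x=147/11 (≈13.3636) theta=19/44 (≈0.4318)
After 4 (thin lens f=56): x=147/11 (≈13.3636) theta=17/88 (≈0.1932)
After 5 (propagate distance d=28 (to screen)): x=413/22 (≈18.7727) theta=17/88 (≈0.1932)
Rounded to 4 decimal places: x = 18.7727

Answer: 18.7727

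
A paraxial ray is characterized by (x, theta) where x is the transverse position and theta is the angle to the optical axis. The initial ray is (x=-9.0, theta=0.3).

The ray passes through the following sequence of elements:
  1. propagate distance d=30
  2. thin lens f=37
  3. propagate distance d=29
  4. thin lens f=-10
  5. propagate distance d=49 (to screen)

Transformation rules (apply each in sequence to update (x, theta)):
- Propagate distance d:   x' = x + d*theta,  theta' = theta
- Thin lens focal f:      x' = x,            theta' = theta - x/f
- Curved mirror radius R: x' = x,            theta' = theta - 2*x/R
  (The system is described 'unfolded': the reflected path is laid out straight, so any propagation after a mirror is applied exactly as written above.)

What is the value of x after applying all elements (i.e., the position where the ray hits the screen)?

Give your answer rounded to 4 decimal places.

Answer: 66.0300

Derivation:
Initial: x=-9.0000 theta=0.3000
After 1 (propagate distance d=30): x=0.0000 theta=0.3000
After 2 (thin lens f=37): x=0.0000 theta=0.3000
After 3 (propagate distance d=29): x=8.7000 theta=0.3000
After 4 (thin lens f=-10): x=8.7000 theta=1.1700
After 5 (propagate distance d=49 (to screen)): x=66.0300 theta=1.1700
Rounded to 4 decimal places: x = 66.0300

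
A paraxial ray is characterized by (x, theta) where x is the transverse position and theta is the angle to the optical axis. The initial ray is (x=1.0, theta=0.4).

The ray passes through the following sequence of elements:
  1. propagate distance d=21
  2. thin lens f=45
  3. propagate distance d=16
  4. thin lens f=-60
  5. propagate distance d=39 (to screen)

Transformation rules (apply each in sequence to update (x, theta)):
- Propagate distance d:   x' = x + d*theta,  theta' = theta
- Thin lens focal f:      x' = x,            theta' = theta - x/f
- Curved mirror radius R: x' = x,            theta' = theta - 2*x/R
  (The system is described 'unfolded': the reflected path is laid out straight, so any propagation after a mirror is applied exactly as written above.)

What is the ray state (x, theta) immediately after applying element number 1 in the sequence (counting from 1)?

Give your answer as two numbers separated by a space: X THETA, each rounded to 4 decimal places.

Answer: 9.4000 0.4000

Derivation:
Initial: x=1.0000 theta=0.4000
After 1 (propagate distance d=21): x=9.4000 theta=0.4000
Rounded to 4 decimal places: x = 9.4000, theta = 0.4000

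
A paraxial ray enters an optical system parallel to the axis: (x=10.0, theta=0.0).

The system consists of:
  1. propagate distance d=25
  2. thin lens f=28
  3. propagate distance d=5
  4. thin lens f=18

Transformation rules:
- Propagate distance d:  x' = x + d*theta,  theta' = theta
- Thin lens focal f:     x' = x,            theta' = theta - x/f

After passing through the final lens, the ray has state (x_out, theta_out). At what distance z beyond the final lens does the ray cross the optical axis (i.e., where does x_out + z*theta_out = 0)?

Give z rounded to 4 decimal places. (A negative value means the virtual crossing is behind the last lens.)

Initial: x=10.0000 theta=0.0000
After 1 (propagate distance d=25): x=10.0000 theta=0.0000
After 2 (thin lens f=28): x=10.0000 theta=-5/14 (≈-0.3571)
After 3 (propagate distance d=5): x=115/14 (≈8.2143) theta=-5/14 (≈-0.3571)
After 4 (thin lens f=18): x=115/14 (≈8.2143) theta=-205/252 (≈-0.8135)
z_focus = -x_out/theta_out = -(115/14)/(-205/252) = 414/41 ≈ 10.0976
Rounded to 4 decimal places: z = 10.0976

Answer: 10.0976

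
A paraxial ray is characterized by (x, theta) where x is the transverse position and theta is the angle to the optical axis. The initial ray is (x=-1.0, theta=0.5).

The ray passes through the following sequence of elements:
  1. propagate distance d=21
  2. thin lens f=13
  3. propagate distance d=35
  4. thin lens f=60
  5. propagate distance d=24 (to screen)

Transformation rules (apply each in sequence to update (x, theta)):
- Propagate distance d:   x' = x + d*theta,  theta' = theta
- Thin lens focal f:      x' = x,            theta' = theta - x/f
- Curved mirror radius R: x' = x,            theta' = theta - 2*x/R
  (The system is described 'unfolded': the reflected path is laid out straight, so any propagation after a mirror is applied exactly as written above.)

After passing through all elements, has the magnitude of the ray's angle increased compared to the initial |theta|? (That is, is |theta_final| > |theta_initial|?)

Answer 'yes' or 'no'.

Answer: no

Derivation:
Initial: x=-1.0000 theta=0.5000
After 1 (propagate distance d=21): x=9.5000 theta=0.5000
After 2 (thin lens f=13): x=9.5000 theta=-3/13 (≈-0.2308)
After 3 (propagate distance d=35): x=37/26 (≈1.4231) theta=-3/13 (≈-0.2308)
After 4 (thin lens f=60): x=37/26 (≈1.4231) theta=-397/1560 (≈-0.2545)
After 5 (propagate distance d=24 (to screen)): x=-609/130 (≈-4.6846) theta=-397/1560 (≈-0.2545)
|theta_initial|=0.5000 |theta_final|=397/1560 (≈0.2545) -> not increased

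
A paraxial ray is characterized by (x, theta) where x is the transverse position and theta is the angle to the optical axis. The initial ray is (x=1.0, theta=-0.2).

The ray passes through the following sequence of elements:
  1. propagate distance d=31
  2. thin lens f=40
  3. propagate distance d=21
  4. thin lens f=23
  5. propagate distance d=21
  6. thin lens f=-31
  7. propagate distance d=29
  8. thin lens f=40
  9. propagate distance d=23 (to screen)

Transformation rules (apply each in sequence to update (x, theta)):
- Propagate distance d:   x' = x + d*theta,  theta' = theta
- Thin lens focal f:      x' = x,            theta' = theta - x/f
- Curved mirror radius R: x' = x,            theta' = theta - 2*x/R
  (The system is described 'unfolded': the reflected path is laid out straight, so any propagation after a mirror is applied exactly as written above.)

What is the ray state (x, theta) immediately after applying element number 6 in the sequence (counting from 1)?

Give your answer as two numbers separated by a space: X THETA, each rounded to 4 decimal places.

Initial: x=1.0000 theta=-0.2000
After 1 (propagate distance d=31): x=-5.2000 theta=-0.2000
After 2 (thin lens f=40): x=-5.2000 theta=-0.0700
After 3 (propagate distance d=21): x=-6.6700 theta=-0.0700
After 4 (thin lens f=23): x=-6.6700 theta=0.2200
After 5 (propagate distance d=21): x=-2.0500 theta=0.2200
After 6 (thin lens f=-31): x=-2.0500 theta=477/3100 (≈0.1539)
Rounded to 4 decimal places: x = -2.0500, theta = 0.1539

Answer: -2.0500 0.1539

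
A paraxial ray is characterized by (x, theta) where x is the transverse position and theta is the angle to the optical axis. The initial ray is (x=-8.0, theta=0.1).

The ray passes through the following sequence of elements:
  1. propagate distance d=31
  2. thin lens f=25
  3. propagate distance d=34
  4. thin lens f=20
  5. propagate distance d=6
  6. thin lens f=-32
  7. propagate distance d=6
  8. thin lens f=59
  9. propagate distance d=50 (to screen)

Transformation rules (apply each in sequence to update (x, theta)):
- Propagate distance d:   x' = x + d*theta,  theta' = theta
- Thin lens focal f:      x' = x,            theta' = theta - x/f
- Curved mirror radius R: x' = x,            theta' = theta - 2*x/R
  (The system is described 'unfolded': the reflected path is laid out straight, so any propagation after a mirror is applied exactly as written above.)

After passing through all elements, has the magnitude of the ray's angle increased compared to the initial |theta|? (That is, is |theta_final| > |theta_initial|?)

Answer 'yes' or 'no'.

Answer: no

Derivation:
Initial: x=-8.0000 theta=0.1000
After 1 (propagate distance d=31): x=-4.9000 theta=0.1000
After 2 (thin lens f=25): x=-4.9000 theta=0.2960
After 3 (propagate distance d=34): x=5.1640 theta=0.2960
After 4 (thin lens f=20): x=5.1640 theta=0.0378
After 5 (propagate distance d=6): x=5.3908 theta=0.0378
After 6 (thin lens f=-32): x=5.3908 theta=16501/80000 (≈0.2063)
After 7 (propagate distance d=6): x=53027/8000 (≈6.6284) theta=16501/80000 (≈0.2063)
After 8 (thin lens f=59): x=53027/8000 (≈6.6284) theta=443289/4720000 (≈0.0939)
After 9 (propagate distance d=50 (to screen)): x=2672519/236000 (≈11.3242) theta=443289/4720000 (≈0.0939)
|theta_initial|=0.1000 |theta_final|=443289/4720000 (≈0.0939) -> not increased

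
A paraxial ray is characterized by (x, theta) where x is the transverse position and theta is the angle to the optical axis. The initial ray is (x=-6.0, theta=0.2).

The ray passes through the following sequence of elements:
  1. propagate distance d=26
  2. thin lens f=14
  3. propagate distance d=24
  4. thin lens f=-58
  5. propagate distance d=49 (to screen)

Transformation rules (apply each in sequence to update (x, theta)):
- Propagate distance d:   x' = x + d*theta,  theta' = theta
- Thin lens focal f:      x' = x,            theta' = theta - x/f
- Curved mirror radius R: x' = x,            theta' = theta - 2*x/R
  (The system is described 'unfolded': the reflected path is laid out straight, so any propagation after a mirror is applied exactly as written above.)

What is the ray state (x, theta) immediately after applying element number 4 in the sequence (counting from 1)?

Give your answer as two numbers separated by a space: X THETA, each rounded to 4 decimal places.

Answer: 5.3714 0.3498

Derivation:
Initial: x=-6.0000 theta=0.2000
After 1 (propagate distance d=26): x=-0.8000 theta=0.2000
After 2 (thin lens f=14): x=-0.8000 theta=9/35 (≈0.2571)
After 3 (propagate distance d=24): x=188/35 (≈5.3714) theta=9/35 (≈0.2571)
After 4 (thin lens f=-58): x=188/35 (≈5.3714) theta=71/203 (≈0.3498)
Rounded to 4 decimal places: x = 5.3714, theta = 0.3498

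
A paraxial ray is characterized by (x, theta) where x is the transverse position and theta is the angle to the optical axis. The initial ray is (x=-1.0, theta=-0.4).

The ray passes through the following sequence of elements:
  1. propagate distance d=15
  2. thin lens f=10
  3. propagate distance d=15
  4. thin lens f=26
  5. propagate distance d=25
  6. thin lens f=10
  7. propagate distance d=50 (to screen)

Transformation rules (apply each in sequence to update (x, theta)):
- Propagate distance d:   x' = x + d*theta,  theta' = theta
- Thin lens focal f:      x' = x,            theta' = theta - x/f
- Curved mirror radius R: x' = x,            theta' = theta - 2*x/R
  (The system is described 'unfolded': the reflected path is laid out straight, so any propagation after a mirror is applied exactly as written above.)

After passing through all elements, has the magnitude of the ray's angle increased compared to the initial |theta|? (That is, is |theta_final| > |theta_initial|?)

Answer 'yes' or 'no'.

Answer: no

Derivation:
Initial: x=-1.0000 theta=-0.4000
After 1 (propagate distance d=15): x=-7.0000 theta=-0.4000
After 2 (thin lens f=10): x=-7.0000 theta=0.3000
After 3 (propagate distance d=15): x=-2.5000 theta=0.3000
After 4 (thin lens f=26): x=-2.5000 theta=103/260 (≈0.3962)
After 5 (propagate distance d=25): x=385/52 (≈7.4038) theta=103/260 (≈0.3962)
After 6 (thin lens f=10): x=385/52 (≈7.4038) theta=-179/520 (≈-0.3442)
After 7 (propagate distance d=50 (to screen)): x=-255/26 (≈-9.8077) theta=-179/520 (≈-0.3442)
|theta_initial|=0.4000 |theta_final|=179/520 (≈0.3442) -> not increased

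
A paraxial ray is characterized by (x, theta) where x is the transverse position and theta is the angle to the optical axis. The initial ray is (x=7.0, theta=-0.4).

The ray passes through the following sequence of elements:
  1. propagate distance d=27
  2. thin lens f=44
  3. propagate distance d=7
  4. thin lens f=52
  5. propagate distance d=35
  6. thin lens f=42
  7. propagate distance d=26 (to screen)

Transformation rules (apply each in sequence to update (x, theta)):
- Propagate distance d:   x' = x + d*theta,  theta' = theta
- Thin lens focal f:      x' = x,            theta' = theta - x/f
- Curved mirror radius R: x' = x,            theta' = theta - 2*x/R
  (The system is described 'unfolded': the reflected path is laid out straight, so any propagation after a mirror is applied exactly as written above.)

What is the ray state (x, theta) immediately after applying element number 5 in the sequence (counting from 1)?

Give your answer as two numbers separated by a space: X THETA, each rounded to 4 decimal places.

Answer: -12.9373 -0.1983

Derivation:
Initial: x=7.0000 theta=-0.4000
After 1 (propagate distance d=27): x=-3.8000 theta=-0.4000
After 2 (thin lens f=44): x=-3.8000 theta=-69/220 (≈-0.3136)
After 3 (propagate distance d=7): x=-1319/220 (≈-5.9955) theta=-69/220 (≈-0.3136)
After 4 (thin lens f=52): x=-1319/220 (≈-5.9955) theta=-2269/11440 (≈-0.1983)
After 5 (propagate distance d=35): x=-148003/11440 (≈-12.9373) theta=-2269/11440 (≈-0.1983)
Rounded to 4 decimal places: x = -12.9373, theta = -0.1983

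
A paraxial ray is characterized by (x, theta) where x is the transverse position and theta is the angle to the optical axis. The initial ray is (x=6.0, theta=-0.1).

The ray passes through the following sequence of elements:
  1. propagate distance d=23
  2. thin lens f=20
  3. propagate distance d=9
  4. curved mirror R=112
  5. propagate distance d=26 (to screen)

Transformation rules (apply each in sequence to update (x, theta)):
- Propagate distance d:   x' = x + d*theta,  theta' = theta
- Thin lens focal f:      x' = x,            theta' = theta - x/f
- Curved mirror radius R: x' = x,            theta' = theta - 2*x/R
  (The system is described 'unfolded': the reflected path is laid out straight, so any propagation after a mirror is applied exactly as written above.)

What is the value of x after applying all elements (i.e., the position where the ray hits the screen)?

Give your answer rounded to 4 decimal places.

Answer: -6.8020

Derivation:
Initial: x=6.0000 theta=-0.1000
After 1 (propagate distance d=23): x=3.7000 theta=-0.1000
After 2 (thin lens f=20): x=3.7000 theta=-0.2850
After 3 (propagate distance d=9): x=1.1350 theta=-0.2850
After 4 (curved mirror R=112): x=1.1350 theta=-3419/11200 (≈-0.3053)
After 5 (propagate distance d=26 (to screen)): x=-38091/5600 (≈-6.8020) theta=-3419/11200 (≈-0.3053)
Rounded to 4 decimal places: x = -6.8020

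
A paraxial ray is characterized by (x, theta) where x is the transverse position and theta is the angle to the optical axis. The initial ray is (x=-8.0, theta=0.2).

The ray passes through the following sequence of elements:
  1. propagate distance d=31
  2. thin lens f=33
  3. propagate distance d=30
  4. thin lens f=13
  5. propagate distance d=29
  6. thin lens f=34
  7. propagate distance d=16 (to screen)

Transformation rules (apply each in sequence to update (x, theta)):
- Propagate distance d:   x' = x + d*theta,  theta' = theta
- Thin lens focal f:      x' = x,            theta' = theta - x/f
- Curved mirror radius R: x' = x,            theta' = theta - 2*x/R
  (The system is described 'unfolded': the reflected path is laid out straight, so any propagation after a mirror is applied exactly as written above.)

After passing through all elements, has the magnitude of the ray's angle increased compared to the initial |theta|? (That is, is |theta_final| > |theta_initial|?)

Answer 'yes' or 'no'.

Answer: yes

Derivation:
Initial: x=-8.0000 theta=0.2000
After 1 (propagate distance d=31): x=-1.8000 theta=0.2000
After 2 (thin lens f=33): x=-1.8000 theta=14/55 (≈0.2545)
After 3 (propagate distance d=30): x=321/55 (≈5.8364) theta=14/55 (≈0.2545)
After 4 (thin lens f=13): x=321/55 (≈5.8364) theta=-139/715 (≈-0.1944)
After 5 (propagate distance d=29): x=142/715 (≈0.1986) theta=-139/715 (≈-0.1944)
After 6 (thin lens f=34): x=142/715 (≈0.1986) theta=-2434/12155 (≈-0.2002)
After 7 (propagate distance d=16 (to screen)): x=-562/187 (≈-3.0053) theta=-2434/12155 (≈-0.2002)
|theta_initial|=0.2000 |theta_final|=2434/12155 (≈0.2002) -> increased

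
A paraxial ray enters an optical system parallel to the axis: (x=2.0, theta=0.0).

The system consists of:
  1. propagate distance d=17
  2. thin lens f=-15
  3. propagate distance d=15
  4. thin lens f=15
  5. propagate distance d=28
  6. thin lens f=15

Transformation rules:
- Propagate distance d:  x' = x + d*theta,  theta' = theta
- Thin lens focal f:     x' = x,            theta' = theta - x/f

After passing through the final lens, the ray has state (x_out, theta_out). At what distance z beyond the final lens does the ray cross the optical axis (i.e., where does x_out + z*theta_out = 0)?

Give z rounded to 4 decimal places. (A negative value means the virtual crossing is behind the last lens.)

Initial: x=2.0000 theta=0.0000
After 1 (propagate distance d=17): x=2.0000 theta=0.0000
After 2 (thin lens f=-15): x=2.0000 theta=2/15 (≈0.1333)
After 3 (propagate distance d=15): x=4.0000 theta=2/15 (≈0.1333)
After 4 (thin lens f=15): x=4.0000 theta=-2/15 (≈-0.1333)
After 5 (propagate distance d=28): x=4/15 (≈0.2667) theta=-2/15 (≈-0.1333)
After 6 (thin lens f=15): x=4/15 (≈0.2667) theta=-34/225 (≈-0.1511)
z_focus = -x_out/theta_out = -(4/15)/(-34/225) = 30/17 ≈ 1.7647
Rounded to 4 decimal places: z = 1.7647

Answer: 1.7647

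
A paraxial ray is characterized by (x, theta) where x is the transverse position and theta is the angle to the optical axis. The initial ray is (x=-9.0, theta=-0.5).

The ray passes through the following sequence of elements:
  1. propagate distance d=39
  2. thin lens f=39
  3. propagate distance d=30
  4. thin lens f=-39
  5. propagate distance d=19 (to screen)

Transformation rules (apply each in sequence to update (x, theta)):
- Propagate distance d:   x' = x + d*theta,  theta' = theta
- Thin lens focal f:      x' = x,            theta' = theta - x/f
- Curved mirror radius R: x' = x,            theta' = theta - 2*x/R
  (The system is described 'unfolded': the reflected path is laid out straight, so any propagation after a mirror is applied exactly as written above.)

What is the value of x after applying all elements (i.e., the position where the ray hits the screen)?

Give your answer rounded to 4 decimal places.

Initial: x=-9.0000 theta=-0.5000
After 1 (propagate distance d=39): x=-28.5000 theta=-0.5000
After 2 (thin lens f=39): x=-28.5000 theta=3/13 (≈0.2308)
After 3 (propagate distance d=30): x=-561/26 (≈-21.5769) theta=3/13 (≈0.2308)
After 4 (thin lens f=-39): x=-561/26 (≈-21.5769) theta=-109/338 (≈-0.3225)
After 5 (propagate distance d=19 (to screen)): x=-4682/169 (≈-27.7041) theta=-109/338 (≈-0.3225)
Rounded to 4 decimal places: x = -27.7041

Answer: -27.7041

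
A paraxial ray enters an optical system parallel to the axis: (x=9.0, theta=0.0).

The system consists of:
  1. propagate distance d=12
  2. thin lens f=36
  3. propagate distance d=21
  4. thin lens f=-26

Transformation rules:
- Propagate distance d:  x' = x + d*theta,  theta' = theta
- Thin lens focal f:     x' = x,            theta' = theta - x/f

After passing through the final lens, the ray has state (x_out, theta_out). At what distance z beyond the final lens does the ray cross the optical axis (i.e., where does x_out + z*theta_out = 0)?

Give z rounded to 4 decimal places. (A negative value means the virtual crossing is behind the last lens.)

Answer: 35.4545

Derivation:
Initial: x=9.0000 theta=0.0000
After 1 (propagate distance d=12): x=9.0000 theta=0.0000
After 2 (thin lens f=36): x=9.0000 theta=-0.2500
After 3 (propagate distance d=21): x=3.7500 theta=-0.2500
After 4 (thin lens f=-26): x=3.7500 theta=-11/104 (≈-0.1058)
z_focus = -x_out/theta_out = -(3.7500)/(-11/104) = 390/11 ≈ 35.4545
Rounded to 4 decimal places: z = 35.4545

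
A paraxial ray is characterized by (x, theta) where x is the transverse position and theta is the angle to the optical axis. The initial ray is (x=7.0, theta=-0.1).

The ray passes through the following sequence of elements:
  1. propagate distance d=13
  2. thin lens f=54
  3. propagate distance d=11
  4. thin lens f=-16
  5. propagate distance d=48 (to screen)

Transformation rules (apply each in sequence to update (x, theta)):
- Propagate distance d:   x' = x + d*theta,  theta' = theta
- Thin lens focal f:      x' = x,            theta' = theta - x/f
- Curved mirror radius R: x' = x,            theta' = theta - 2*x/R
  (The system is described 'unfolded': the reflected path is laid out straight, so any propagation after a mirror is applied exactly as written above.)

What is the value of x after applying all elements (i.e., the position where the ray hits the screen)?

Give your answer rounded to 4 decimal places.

Answer: 3.8889

Derivation:
Initial: x=7.0000 theta=-0.1000
After 1 (propagate distance d=13): x=5.7000 theta=-0.1000
After 2 (thin lens f=54): x=5.7000 theta=-37/180 (≈-0.2056)
After 3 (propagate distance d=11): x=619/180 (≈3.4389) theta=-37/180 (≈-0.2056)
After 4 (thin lens f=-16): x=619/180 (≈3.4389) theta=3/320 (≈0.0094)
After 5 (propagate distance d=48 (to screen)): x=35/9 (≈3.8889) theta=3/320 (≈0.0094)
Rounded to 4 decimal places: x = 3.8889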